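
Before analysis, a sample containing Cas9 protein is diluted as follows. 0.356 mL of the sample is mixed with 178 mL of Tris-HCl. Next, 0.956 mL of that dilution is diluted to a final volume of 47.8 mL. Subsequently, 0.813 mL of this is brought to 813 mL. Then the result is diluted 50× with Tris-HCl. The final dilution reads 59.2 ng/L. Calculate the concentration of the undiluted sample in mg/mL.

74.1 mg/mL

Overall dilution factor = 501 × 50 × 1000 × 50 = 1.25 × 10⁹.
Original = 59.2 ng/L × 1.25 × 10⁹ = 7.41 × 10¹⁰ ng/L = 74.1 mg/mL.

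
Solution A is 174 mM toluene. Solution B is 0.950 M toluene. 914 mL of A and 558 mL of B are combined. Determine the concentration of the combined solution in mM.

468 mM

C_B = 0.950 M = 950 mM.
C_mix = (C_A·V_A + C_B·V_B)/(V_A + V_B) = (174×914 + 950×558) / 1472 = 468 mM.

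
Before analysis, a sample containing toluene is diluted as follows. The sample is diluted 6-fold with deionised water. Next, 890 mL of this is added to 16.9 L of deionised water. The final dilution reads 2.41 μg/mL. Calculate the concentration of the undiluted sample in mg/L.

289 mg/L

Overall dilution factor = 6 × 19.99 = 120.
Original = 2.41 μg/mL × 120 = 289 μg/mL = 289 mg/L.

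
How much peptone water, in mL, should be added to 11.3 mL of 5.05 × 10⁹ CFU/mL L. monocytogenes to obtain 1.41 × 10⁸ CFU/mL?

V₂ = C₁V₁/C₂ = 5.05 × 10⁹ × 11.3 / 1.41 × 10⁸ = 405 mL.
Diluent to add = V₂ − V₁ = 405 − 11.3 = 393 mL.

393 mL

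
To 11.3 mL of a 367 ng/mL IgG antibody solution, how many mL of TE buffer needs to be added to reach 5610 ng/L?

728 mL

5610 ng/L = 5.61 ng/mL.
V₂ = C₁V₁/C₂ = 367 × 11.3 / 5.61 = 739 mL.
Diluent to add = V₂ − V₁ = 739 − 11.3 = 728 mL.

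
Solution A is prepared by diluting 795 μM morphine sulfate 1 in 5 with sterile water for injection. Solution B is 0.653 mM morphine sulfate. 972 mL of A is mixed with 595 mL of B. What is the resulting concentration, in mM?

C_A = 795 μM / 5 = 159 μM.
C_B = 0.653 mM = 653 μM.
C_mix = (C_A·V_A + C_B·V_B)/(V_A + V_B) = (159×972 + 653×595) / 1567 = 347 μM = 0.347 mM.

0.347 mM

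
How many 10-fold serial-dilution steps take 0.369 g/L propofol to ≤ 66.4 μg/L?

Need 10ⁿ ≥ 5557, so n ≥ log(5557)/log(10) = 3.74.
Minimum whole steps: n = 4.

4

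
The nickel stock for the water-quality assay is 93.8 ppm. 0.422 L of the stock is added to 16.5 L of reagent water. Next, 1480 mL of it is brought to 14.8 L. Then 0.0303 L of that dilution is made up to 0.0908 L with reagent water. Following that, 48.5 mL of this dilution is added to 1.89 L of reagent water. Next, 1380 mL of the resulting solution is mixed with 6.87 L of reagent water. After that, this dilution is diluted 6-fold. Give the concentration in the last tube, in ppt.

54.4 ppt

Overall dilution factor = 40.10 × 10 × 2.997 × 39.97 × 5.978 × 6 = 1.72 × 10⁶.
93.8 ppm / 1.72 × 10⁶ = 5.44 × 10⁻⁵ ppm = 54.4 ppt.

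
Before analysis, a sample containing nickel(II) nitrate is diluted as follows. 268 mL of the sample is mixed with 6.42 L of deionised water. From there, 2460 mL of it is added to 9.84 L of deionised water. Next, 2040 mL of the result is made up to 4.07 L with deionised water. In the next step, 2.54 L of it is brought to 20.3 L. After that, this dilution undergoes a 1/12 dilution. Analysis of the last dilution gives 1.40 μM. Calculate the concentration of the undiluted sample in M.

0.0334 M

Overall dilution factor = 24.96 × 5 × 1.995 × 7.992 × 12 = 2.39 × 10⁴.
Original = 1.40 μM × 2.39 × 10⁴ = 3.34 × 10⁴ μM = 0.0334 M.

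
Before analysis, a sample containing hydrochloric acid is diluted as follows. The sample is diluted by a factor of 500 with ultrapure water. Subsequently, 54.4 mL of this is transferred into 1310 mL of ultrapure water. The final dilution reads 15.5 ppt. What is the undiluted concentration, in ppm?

Overall dilution factor = 500 × 25.08 = 1.25 × 10⁴.
Original = 15.5 ppt × 1.25 × 10⁴ = 1.94 × 10⁵ ppt = 0.194 ppm.

0.194 ppm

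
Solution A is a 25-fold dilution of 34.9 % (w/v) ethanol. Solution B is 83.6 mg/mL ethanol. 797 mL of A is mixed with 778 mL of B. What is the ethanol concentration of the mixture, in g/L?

48.4 g/L

C_A = 34.9 % (w/v) / 25 = 1.40 % (w/v).
C_B = 83.6 mg/mL = 8.36 % (w/v).
C_mix = (C_A·V_A + C_B·V_B)/(V_A + V_B) = (1.40×797 + 8.36×778) / 1575 = 4.84 % (w/v) = 48.4 g/L.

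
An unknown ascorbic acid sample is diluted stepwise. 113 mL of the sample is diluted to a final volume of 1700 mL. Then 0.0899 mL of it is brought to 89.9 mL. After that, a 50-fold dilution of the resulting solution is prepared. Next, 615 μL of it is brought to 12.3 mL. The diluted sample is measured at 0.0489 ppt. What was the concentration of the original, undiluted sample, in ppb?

Overall dilution factor = 15.04 × 1000 × 50 × 20 = 1.50 × 10⁷.
Original = 0.0489 ppt × 1.50 × 10⁷ = 7.36 × 10⁵ ppt = 736 ppb.

736 ppb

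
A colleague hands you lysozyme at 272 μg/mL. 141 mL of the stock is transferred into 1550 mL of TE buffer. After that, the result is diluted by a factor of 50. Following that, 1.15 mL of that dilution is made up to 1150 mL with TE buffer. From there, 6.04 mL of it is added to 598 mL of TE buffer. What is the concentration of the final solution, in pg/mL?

Overall dilution factor = 11.99 × 50 × 1000 × 100.0 = 6.00 × 10⁷.
272 μg/mL / 6.00 × 10⁷ = 4.54 × 10⁻⁶ μg/mL = 4.54 pg/mL.

4.54 pg/mL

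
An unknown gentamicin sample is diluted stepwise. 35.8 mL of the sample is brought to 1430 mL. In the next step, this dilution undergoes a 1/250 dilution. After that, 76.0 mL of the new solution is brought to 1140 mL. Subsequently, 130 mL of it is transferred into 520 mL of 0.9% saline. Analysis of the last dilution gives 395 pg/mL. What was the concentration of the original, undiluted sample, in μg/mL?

Overall dilution factor = 39.94 × 250 × 15 × 5 = 7.49 × 10⁵.
Original = 395 pg/mL × 7.49 × 10⁵ = 2.96 × 10⁸ pg/mL = 296 μg/mL.

296 μg/mL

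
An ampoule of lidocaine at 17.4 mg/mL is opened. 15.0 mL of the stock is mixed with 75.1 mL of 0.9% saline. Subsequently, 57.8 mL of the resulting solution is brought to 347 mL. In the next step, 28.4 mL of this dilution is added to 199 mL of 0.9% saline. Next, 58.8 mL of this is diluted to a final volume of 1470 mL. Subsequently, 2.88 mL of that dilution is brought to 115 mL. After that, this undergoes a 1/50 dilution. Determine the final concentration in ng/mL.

1.21 ng/mL

Overall dilution factor = 6.007 × 6.003 × 8.007 × 25 × 39.93 × 50 = 1.44 × 10⁷.
17.4 mg/mL / 1.44 × 10⁷ = 1.21 × 10⁻⁶ mg/mL = 1.21 ng/mL.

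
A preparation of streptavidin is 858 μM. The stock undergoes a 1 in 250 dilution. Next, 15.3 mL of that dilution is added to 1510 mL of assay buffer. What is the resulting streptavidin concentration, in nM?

Overall dilution factor = 250 × 99.69 = 2.49 × 10⁴.
858 μM / 2.49 × 10⁴ = 0.0344 μM = 34.4 nM.

34.4 nM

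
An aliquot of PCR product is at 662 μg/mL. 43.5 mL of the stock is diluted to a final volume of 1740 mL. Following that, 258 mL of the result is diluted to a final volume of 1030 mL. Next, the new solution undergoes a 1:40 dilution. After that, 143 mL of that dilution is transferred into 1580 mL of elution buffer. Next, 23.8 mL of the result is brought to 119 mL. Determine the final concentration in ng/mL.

Overall dilution factor = 40 × 3.992 × 40 × 12.05 × 5 = 3.85 × 10⁵.
662 μg/mL / 3.85 × 10⁵ = 1.72 × 10⁻³ μg/mL = 1.72 ng/mL.

1.72 ng/mL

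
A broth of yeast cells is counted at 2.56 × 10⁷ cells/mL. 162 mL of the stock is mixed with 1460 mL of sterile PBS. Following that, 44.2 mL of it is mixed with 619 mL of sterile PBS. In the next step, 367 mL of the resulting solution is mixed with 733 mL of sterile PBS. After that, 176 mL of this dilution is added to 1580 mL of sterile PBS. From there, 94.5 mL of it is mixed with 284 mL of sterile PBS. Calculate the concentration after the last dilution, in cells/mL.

Overall dilution factor = 10.01 × 15.00 × 2.997 × 9.977 × 4.005 = 1.80 × 10⁴.
2.56 × 10⁷ cells/mL / 1.80 × 10⁴ = 1420 cells/mL.

1420 cells/mL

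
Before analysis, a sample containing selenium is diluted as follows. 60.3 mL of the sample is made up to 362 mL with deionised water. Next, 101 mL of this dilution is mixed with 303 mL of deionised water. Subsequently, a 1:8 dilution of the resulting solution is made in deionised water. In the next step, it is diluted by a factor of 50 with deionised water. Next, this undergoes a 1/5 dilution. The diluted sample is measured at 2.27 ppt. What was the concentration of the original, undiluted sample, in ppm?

Overall dilution factor = 6.003 × 4 × 8 × 50 × 5 = 4.80 × 10⁴.
Original = 2.27 ppt × 4.80 × 10⁴ = 1.09 × 10⁵ ppt = 0.109 ppm.

0.109 ppm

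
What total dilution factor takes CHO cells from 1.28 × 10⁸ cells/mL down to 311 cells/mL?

Factor = C₀/C_target = 1.28 × 10⁸ cells/mL / 311 cells/mL = 4.12 × 10⁵.

4.12 × 10⁵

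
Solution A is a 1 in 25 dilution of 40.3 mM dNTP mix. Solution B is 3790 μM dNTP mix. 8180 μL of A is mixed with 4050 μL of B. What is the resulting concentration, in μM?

C_A = 40.3 mM / 25 = 1.61 mM.
C_B = 3790 μM = 3.79 mM.
C_mix = (C_A·V_A + C_B·V_B)/(V_A + V_B) = (1.61×8180 + 3.79×4050) / 12230 = 2.33 mM = 2330 μM.

2330 μM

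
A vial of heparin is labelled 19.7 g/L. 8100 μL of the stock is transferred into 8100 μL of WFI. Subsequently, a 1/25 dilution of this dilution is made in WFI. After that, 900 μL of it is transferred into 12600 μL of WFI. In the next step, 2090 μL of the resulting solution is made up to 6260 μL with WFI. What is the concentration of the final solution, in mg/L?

Overall dilution factor = 2 × 25 × 15 × 2.995 = 2246.
19.7 g/L / 2246 = 8.77 × 10⁻³ g/L = 8.77 mg/L.

8.77 mg/L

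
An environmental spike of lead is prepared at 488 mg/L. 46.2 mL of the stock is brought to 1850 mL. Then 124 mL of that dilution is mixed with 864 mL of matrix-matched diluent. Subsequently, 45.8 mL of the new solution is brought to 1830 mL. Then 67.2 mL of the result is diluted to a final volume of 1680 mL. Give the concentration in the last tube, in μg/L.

1.53 μg/L

Overall dilution factor = 40.04 × 7.968 × 39.96 × 25 = 3.19 × 10⁵.
488 mg/L / 3.19 × 10⁵ = 1.53 × 10⁻³ mg/L = 1.53 μg/L.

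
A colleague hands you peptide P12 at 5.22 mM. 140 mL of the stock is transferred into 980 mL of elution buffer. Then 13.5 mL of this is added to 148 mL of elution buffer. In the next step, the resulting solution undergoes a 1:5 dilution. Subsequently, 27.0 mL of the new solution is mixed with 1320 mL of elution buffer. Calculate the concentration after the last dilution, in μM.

Overall dilution factor = 8 × 11.96 × 5 × 49.89 = 2.39 × 10⁴.
5.22 mM / 2.39 × 10⁴ = 2.19 × 10⁻⁴ mM = 0.219 μM.

0.219 μM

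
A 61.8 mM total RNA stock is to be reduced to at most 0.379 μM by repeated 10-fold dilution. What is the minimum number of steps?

Need 10ⁿ ≥ 1.63 × 10⁵, so n ≥ log(1.63 × 10⁵)/log(10) = 5.21.
Minimum whole steps: n = 6.

6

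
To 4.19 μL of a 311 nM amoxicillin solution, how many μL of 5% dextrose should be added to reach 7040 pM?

181 μL

7040 pM = 7.04 nM.
V₂ = C₁V₁/C₂ = 311 × 4.19 / 7.04 = 185 μL.
Diluent to add = V₂ − V₁ = 185 − 4.19 = 181 μL.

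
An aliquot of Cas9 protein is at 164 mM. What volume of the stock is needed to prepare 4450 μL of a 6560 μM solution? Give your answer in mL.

0.178 mL

6560 μM = 6.56 mM.
V₁ = C₂V₂/C₁ = 6.56 × 4450 / 164 = 178 μL = 0.178 mL.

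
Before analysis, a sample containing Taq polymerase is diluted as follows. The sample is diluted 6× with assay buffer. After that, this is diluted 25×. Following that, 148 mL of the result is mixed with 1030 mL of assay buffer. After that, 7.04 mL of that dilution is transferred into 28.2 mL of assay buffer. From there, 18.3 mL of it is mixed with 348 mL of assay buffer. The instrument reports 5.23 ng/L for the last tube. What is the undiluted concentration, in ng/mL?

Overall dilution factor = 6 × 25 × 7.959 × 5.006 × 20.02 = 1.20 × 10⁵.
Original = 5.23 ng/L × 1.20 × 10⁵ = 6.26 × 10⁵ ng/L = 626 ng/mL.

626 ng/mL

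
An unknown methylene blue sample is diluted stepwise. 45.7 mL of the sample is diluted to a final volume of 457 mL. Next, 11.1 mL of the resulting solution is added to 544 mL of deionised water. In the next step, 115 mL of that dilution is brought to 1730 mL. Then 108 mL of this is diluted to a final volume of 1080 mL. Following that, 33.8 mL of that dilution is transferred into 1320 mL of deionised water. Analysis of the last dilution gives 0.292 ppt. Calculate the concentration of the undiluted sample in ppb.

Overall dilution factor = 10 × 50.01 × 15.04 × 10 × 40.05 = 3.01 × 10⁶.
Original = 0.292 ppt × 3.01 × 10⁶ = 8.80 × 10⁵ ppt = 880 ppb.

880 ppb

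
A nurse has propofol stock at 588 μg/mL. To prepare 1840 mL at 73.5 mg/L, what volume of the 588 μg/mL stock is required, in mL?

73.5 mg/L = 73.5 μg/mL.
V₁ = C₂V₂/C₁ = 73.5 × 1840 / 588 = 230 mL.

230 mL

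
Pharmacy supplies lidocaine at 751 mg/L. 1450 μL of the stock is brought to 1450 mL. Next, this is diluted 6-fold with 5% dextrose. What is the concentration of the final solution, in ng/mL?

125 ng/mL

Overall dilution factor = 1000 × 6 = 6000.
751 mg/L / 6000 = 0.125 mg/L = 125 ng/mL.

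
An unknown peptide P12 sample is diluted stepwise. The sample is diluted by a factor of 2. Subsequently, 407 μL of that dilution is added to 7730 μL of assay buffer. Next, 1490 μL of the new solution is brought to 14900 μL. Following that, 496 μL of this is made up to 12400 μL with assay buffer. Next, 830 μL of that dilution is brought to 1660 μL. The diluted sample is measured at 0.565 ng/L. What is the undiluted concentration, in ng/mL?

Overall dilution factor = 2 × 19.99 × 10 × 25 × 2 = 2.00 × 10⁴.
Original = 0.565 ng/L × 2.00 × 10⁴ = 1.13 × 10⁴ ng/L = 11.3 ng/mL.

11.3 ng/mL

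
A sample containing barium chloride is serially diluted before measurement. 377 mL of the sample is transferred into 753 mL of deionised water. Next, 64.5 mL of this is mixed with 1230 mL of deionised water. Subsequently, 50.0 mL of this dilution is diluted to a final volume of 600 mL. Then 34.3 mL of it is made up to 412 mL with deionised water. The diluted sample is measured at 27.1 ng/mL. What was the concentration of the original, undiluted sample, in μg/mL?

235 μg/mL

Overall dilution factor = 2.997 × 20.07 × 12 × 12.01 = 8671.
Original = 27.1 ng/mL × 8671 = 2.35 × 10⁵ ng/mL = 235 μg/mL.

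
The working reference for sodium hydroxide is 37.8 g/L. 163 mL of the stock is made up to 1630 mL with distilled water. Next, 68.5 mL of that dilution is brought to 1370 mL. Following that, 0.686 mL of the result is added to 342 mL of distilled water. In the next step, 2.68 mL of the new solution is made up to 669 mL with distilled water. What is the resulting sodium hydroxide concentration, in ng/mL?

Overall dilution factor = 10 × 20 × 499.5 × 249.6 = 2.49 × 10⁷.
37.8 g/L / 2.49 × 10⁷ = 1.52 × 10⁻⁶ g/L = 1.52 ng/mL.

1.52 ng/mL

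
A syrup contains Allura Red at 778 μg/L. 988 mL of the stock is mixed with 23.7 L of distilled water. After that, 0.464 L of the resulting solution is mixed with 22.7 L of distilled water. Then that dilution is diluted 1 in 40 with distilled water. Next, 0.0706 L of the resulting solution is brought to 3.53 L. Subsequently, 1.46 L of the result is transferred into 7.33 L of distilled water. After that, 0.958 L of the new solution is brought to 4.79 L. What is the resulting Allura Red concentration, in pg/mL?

0.0104 pg/mL

Overall dilution factor = 24.99 × 49.92 × 40 × 50 × 6.021 × 5 = 7.51 × 10⁷.
778 μg/L / 7.51 × 10⁷ = 1.04 × 10⁻⁵ μg/L = 0.0104 pg/mL.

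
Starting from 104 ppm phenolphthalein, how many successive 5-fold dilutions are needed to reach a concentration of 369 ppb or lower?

Need 5ⁿ ≥ 282, so n ≥ log(282)/log(5) = 3.51.
Minimum whole steps: n = 4.

4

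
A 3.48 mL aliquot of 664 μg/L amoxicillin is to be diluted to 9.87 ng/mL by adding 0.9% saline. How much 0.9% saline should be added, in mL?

9.87 ng/mL = 9.87 μg/L.
V₂ = C₁V₁/C₂ = 664 × 3.48 / 9.87 = 234 mL.
Diluent to add = V₂ − V₁ = 234 − 3.48 = 231 mL.

231 mL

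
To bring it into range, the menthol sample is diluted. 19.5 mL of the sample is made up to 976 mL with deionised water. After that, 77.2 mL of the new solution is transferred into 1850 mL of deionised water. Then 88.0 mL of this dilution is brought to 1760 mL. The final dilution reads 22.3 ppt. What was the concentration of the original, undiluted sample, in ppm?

0.557 ppm

Overall dilution factor = 50.05 × 24.96 × 20 = 2.50 × 10⁴.
Original = 22.3 ppt × 2.50 × 10⁴ = 5.57 × 10⁵ ppt = 0.557 ppm.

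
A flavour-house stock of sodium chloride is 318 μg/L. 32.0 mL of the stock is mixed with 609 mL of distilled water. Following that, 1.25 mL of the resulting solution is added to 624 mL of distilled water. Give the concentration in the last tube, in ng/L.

Overall dilution factor = 20.03 × 500.2 = 1.00 × 10⁴.
318 μg/L / 1.00 × 10⁴ = 0.0317 μg/L = 31.7 ng/L.

31.7 ng/L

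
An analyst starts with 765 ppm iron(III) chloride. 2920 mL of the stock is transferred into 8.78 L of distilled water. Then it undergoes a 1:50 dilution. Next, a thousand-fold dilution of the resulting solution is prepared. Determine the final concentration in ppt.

3820 ppt

Overall dilution factor = 4.007 × 50 × 1000 = 2.00 × 10⁵.
765 ppm / 2.00 × 10⁵ = 3.82 × 10⁻³ ppm = 3820 ppt.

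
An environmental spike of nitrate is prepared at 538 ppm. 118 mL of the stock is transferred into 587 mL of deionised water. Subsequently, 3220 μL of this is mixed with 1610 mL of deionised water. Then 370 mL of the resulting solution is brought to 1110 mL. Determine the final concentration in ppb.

Overall dilution factor = 5.975 × 501 × 3 = 8980.
538 ppm / 8980 = 0.0599 ppm = 59.9 ppb.

59.9 ppb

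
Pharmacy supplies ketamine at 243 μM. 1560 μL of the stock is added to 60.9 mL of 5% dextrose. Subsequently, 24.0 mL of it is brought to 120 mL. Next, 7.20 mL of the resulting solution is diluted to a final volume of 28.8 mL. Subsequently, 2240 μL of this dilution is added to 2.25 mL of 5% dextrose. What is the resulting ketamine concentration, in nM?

Overall dilution factor = 40.04 × 5 × 4 × 2.004 = 1605.
243 μM / 1605 = 0.151 μM = 151 nM.

151 nM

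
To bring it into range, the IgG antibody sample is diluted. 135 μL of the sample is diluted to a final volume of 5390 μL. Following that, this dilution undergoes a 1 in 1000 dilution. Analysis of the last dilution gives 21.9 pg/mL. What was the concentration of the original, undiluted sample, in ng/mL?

Overall dilution factor = 39.93 × 1000 = 3.99 × 10⁴.
Original = 21.9 pg/mL × 3.99 × 10⁴ = 8.74 × 10⁵ pg/mL = 874 ng/mL.

874 ng/mL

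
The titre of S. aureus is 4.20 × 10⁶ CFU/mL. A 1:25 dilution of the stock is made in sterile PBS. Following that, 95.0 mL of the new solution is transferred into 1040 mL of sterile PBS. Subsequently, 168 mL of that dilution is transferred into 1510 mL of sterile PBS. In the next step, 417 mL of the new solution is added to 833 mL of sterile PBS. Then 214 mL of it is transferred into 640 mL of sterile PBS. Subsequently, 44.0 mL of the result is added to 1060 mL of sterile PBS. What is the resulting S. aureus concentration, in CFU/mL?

4.69 CFU/mL

Overall dilution factor = 25 × 11.95 × 9.988 × 2.998 × 3.991 × 25.09 = 8.95 × 10⁵.
4.20 × 10⁶ CFU/mL / 8.95 × 10⁵ = 4.69 CFU/mL.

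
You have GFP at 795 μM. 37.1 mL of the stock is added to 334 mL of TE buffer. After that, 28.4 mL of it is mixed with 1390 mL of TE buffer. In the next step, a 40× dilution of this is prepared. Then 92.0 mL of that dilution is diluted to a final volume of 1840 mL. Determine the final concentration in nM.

Overall dilution factor = 10.00 × 49.94 × 40 × 20 = 4.00 × 10⁵.
795 μM / 4.00 × 10⁵ = 1.99 × 10⁻³ μM = 1.99 nM.

1.99 nM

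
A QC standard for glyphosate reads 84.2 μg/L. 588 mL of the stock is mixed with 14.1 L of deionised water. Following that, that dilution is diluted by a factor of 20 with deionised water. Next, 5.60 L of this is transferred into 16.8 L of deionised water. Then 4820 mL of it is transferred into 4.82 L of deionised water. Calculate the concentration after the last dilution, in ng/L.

Overall dilution factor = 24.98 × 20 × 4 × 2 = 3997.
84.2 μg/L / 3997 = 0.0211 μg/L = 21.1 ng/L.

21.1 ng/L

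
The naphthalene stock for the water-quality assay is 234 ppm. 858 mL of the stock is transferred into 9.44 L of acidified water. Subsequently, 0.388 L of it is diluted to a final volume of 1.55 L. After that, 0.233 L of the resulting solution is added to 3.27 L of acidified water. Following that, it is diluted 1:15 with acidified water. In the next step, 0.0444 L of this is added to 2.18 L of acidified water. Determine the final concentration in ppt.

432 ppt

Overall dilution factor = 12.00 × 3.995 × 15.03 × 15 × 50.10 = 5.42 × 10⁵.
234 ppm / 5.42 × 10⁵ = 4.32 × 10⁻⁴ ppm = 432 ppt.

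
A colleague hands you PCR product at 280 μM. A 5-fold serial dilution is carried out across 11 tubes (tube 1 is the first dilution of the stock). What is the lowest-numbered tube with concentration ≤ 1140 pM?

Tube n has concentration 280 μM / 5ⁿ.
Need 5ⁿ ≥ 280 μM / 1140 pM = 2.46 × 10⁵, so n ≥ 7.71.
First such tube: n = 8.

tube 8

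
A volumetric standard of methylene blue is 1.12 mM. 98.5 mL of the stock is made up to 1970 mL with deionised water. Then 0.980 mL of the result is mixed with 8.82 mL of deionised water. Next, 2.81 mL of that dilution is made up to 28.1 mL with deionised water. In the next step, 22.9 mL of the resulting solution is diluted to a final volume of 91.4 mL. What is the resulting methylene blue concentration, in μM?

0.140 μM

Overall dilution factor = 20 × 10 × 10 × 3.991 = 7983.
1.12 mM / 7983 = 1.40 × 10⁻⁴ mM = 0.140 μM.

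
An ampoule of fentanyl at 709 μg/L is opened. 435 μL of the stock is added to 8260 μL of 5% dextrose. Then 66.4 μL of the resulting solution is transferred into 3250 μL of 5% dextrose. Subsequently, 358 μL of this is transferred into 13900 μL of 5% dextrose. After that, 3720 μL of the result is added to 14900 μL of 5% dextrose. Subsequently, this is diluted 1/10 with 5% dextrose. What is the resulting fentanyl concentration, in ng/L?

0.356 ng/L

Overall dilution factor = 19.99 × 49.95 × 39.83 × 5.005 × 10 = 1.99 × 10⁶.
709 μg/L / 1.99 × 10⁶ = 3.56 × 10⁻⁴ μg/L = 0.356 ng/L.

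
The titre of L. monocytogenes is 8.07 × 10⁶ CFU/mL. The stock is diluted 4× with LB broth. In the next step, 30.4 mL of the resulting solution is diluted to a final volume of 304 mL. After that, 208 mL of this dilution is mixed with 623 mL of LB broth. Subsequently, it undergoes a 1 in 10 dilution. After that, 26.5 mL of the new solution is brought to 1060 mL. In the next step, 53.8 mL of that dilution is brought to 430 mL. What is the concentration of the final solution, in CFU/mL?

Overall dilution factor = 4 × 10 × 3.995 × 10 × 40 × 7.993 = 5.11 × 10⁵.
8.07 × 10⁶ CFU/mL / 5.11 × 10⁵ = 15.8 CFU/mL.

15.8 CFU/mL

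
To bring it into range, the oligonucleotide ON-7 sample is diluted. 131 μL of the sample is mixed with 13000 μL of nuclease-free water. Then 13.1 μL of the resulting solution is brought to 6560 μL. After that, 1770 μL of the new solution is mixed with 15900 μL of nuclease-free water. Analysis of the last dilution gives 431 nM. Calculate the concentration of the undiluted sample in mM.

Overall dilution factor = 100.2 × 500.8 × 9.983 = 5.01 × 10⁵.
Original = 431 nM × 5.01 × 10⁵ = 2.16 × 10⁸ nM = 216 mM.

216 mM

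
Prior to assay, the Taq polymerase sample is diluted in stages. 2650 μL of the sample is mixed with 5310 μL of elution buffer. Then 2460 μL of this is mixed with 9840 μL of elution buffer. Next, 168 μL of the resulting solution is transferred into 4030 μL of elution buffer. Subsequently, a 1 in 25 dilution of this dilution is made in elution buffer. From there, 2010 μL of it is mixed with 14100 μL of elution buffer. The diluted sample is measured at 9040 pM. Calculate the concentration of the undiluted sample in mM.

0.680 mM

Overall dilution factor = 3.004 × 5 × 24.99 × 25 × 8.015 = 7.52 × 10⁴.
Original = 9040 pM × 7.52 × 10⁴ = 6.80 × 10⁸ pM = 0.680 mM.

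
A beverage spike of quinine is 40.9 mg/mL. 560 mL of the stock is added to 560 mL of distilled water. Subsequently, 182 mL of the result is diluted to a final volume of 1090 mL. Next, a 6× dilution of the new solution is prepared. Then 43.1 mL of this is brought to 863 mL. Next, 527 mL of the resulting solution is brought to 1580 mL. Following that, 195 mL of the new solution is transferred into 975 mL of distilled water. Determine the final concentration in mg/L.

1.58 mg/L

Overall dilution factor = 2 × 5.989 × 6 × 20.02 × 2.998 × 6 = 2.59 × 10⁴.
40.9 mg/mL / 2.59 × 10⁴ = 1.58 × 10⁻³ mg/mL = 1.58 mg/L.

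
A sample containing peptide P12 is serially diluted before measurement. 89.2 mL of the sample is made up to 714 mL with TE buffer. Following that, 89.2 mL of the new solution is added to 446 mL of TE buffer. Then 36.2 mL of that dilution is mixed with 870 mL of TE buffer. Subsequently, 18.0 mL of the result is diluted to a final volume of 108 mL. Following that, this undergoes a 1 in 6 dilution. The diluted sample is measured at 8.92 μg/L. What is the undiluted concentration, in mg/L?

386 mg/L

Overall dilution factor = 8.004 × 6 × 25.03 × 6 × 6 = 4.33 × 10⁴.
Original = 8.92 μg/L × 4.33 × 10⁴ = 3.86 × 10⁵ μg/L = 386 mg/L.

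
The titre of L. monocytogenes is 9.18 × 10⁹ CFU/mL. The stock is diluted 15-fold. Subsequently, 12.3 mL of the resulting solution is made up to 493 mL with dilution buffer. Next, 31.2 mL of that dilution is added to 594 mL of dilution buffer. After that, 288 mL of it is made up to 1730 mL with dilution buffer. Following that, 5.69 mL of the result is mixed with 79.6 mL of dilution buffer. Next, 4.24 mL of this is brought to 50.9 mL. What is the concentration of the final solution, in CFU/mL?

Overall dilution factor = 15 × 40.08 × 20.04 × 6.007 × 14.99 × 12.00 = 1.30 × 10⁷.
9.18 × 10⁹ CFU/mL / 1.30 × 10⁷ = 705 CFU/mL.

705 CFU/mL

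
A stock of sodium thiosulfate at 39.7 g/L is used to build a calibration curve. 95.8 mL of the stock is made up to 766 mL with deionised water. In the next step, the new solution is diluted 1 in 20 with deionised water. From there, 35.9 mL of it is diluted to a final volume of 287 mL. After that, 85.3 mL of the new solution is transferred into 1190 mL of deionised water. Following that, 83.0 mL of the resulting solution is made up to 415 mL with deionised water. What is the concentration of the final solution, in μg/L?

Overall dilution factor = 7.996 × 20 × 7.994 × 14.95 × 5 = 9.56 × 10⁴.
39.7 g/L / 9.56 × 10⁴ = 4.15 × 10⁻⁴ g/L = 415 μg/L.

415 μg/L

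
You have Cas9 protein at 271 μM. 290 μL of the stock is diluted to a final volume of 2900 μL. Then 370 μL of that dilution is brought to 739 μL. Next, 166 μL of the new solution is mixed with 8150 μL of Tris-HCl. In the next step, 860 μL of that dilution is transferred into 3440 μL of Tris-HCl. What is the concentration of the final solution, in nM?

54.2 nM

Overall dilution factor = 10 × 1.997 × 50.10 × 5 = 5003.
271 μM / 5003 = 0.0542 μM = 54.2 nM.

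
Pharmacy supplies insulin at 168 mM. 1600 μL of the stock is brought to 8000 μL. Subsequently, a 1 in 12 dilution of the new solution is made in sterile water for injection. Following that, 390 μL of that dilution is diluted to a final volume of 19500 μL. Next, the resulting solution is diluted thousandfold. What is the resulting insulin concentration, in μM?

Overall dilution factor = 5 × 12 × 50 × 1000 = 3.00 × 10⁶.
168 mM / 3.00 × 10⁶ = 5.60 × 10⁻⁵ mM = 0.0560 μM.

0.0560 μM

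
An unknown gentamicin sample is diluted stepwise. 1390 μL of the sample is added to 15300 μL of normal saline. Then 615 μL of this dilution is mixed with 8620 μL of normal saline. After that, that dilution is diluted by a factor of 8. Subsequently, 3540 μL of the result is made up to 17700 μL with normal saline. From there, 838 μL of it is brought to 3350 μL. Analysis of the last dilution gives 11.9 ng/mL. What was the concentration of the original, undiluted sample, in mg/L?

343 mg/L

Overall dilution factor = 12.01 × 15.02 × 8 × 5 × 3.998 = 2.88 × 10⁴.
Original = 11.9 ng/mL × 2.88 × 10⁴ = 3.43 × 10⁵ ng/mL = 343 mg/L.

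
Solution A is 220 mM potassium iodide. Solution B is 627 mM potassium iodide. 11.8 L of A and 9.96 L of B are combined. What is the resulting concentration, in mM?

C_mix = (C_A·V_A + C_B·V_B)/(V_A + V_B) = (220×11.8 + 627×9.96) / 21.76 = 406 mM.

406 mM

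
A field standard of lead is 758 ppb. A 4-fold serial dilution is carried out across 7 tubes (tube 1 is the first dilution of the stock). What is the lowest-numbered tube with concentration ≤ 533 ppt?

Tube n has concentration 758 ppb / 4ⁿ.
Need 4ⁿ ≥ 758 ppb / 533 ppt = 1422, so n ≥ 5.24.
First such tube: n = 6.

tube 6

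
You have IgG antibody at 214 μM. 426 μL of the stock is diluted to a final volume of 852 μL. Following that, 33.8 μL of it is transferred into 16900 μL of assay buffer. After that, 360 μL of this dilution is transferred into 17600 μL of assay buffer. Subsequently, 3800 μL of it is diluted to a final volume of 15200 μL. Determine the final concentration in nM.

Overall dilution factor = 2 × 501 × 49.89 × 4 = 2.00 × 10⁵.
214 μM / 2.00 × 10⁵ = 1.07 × 10⁻³ μM = 1.07 nM.

1.07 nM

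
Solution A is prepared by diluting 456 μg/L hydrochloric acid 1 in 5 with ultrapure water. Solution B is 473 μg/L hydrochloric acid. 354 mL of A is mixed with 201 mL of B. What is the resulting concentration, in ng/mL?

229 ng/mL

C_A = 456 μg/L / 5 = 91.2 μg/L.
C_mix = (C_A·V_A + C_B·V_B)/(V_A + V_B) = (91.2×354 + 473×201) / 555.0 = 229 μg/L = 229 ng/mL.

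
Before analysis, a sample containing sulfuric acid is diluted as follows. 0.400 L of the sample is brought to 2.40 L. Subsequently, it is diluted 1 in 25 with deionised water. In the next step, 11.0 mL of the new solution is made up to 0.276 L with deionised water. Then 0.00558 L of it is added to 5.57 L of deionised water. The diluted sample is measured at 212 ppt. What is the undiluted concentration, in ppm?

797 ppm

Overall dilution factor = 6 × 25 × 25.09 × 999.2 = 3.76 × 10⁶.
Original = 212 ppt × 3.76 × 10⁶ = 7.97 × 10⁸ ppt = 797 ppm.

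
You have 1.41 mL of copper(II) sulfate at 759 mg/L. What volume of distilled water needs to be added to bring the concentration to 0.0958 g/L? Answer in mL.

9.76 mL

0.0958 g/L = 95.8 mg/L.
V₂ = C₁V₁/C₂ = 759 × 1.41 / 95.8 = 11.2 mL.
Diluent to add = V₂ − V₁ = 11.2 − 1.41 = 9.76 mL.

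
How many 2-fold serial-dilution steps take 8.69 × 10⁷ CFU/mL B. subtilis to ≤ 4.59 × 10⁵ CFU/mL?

Need 2ⁿ ≥ 189, so n ≥ log(189)/log(2) = 7.56.
Minimum whole steps: n = 8.

8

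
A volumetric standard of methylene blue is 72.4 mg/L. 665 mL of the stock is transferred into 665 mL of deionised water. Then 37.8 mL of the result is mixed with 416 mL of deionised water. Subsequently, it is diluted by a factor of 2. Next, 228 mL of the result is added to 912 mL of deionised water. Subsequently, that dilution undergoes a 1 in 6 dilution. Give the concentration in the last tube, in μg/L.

50.3 μg/L

Overall dilution factor = 2 × 12.01 × 2 × 5 × 6 = 1441.
72.4 mg/L / 1441 = 0.0503 mg/L = 50.3 μg/L.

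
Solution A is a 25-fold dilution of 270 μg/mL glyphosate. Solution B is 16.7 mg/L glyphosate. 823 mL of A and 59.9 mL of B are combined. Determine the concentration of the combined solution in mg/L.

11.2 mg/L

C_A = 270 μg/mL / 25 = 10.8 μg/mL.
C_B = 16.7 mg/L = 16.7 μg/mL.
C_mix = (C_A·V_A + C_B·V_B)/(V_A + V_B) = (10.8×823 + 16.7×59.9) / 882.9 = 11.2 μg/mL = 11.2 mg/L.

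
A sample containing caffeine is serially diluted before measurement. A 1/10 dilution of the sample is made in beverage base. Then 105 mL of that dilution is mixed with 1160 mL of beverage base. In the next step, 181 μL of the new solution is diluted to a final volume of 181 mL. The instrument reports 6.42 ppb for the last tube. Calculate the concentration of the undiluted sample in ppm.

773 ppm

Overall dilution factor = 10 × 12.05 × 1000 = 1.20 × 10⁵.
Original = 6.42 ppb × 1.20 × 10⁵ = 7.73 × 10⁵ ppb = 773 ppm.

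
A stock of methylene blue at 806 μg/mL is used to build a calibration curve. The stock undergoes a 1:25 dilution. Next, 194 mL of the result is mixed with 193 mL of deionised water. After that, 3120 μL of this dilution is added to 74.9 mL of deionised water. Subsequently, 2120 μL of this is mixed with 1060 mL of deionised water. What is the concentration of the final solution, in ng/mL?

Overall dilution factor = 25 × 1.995 × 25.01 × 501 = 6.25 × 10⁵.
806 μg/mL / 6.25 × 10⁵ = 1.29 × 10⁻³ μg/mL = 1.29 ng/mL.

1.29 ng/mL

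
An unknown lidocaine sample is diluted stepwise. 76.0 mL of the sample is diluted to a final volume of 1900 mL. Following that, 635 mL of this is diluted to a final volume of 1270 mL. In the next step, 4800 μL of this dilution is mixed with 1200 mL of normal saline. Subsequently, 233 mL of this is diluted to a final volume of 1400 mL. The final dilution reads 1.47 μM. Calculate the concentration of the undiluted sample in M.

Overall dilution factor = 25 × 2 × 251 × 6.009 = 7.54 × 10⁴.
Original = 1.47 μM × 7.54 × 10⁴ = 1.11 × 10⁵ μM = 0.111 M.

0.111 M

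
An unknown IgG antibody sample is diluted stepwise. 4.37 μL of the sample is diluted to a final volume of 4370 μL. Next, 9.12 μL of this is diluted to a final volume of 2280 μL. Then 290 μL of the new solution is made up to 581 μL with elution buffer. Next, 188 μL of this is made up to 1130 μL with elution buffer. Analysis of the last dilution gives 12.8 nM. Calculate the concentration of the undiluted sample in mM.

38.5 mM

Overall dilution factor = 1000 × 250 × 2.003 × 6.011 = 3.01 × 10⁶.
Original = 12.8 nM × 3.01 × 10⁶ = 3.85 × 10⁷ nM = 38.5 mM.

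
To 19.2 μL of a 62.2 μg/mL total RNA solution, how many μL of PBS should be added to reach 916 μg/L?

1280 μL

916 μg/L = 0.916 μg/mL.
V₂ = C₁V₁/C₂ = 62.2 × 19.2 / 0.916 = 1304 μL.
Diluent to add = V₂ − V₁ = 1304 − 19.2 = 1280 μL.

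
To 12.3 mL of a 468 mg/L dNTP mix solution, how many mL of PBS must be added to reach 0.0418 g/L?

125 mL

0.0418 g/L = 41.8 mg/L.
V₂ = C₁V₁/C₂ = 468 × 12.3 / 41.8 = 138 mL.
Diluent to add = V₂ − V₁ = 138 − 12.3 = 125 mL.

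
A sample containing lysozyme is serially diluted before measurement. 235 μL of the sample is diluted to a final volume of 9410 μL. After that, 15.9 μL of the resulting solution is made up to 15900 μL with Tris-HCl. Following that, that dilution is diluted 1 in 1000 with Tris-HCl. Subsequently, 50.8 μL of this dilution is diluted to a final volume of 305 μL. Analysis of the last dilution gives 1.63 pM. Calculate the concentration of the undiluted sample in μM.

392 μM

Overall dilution factor = 40.04 × 1000 × 1000 × 6.004 = 2.40 × 10⁸.
Original = 1.63 pM × 2.40 × 10⁸ = 3.92 × 10⁸ pM = 392 μM.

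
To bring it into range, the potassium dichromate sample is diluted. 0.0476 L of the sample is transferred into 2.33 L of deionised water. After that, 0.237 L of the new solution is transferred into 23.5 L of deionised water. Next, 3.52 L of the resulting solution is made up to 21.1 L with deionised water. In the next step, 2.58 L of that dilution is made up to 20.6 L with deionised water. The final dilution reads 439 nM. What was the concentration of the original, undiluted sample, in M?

0.105 M

Overall dilution factor = 49.95 × 100.2 × 5.994 × 7.984 = 2.39 × 10⁵.
Original = 439 nM × 2.39 × 10⁵ = 1.05 × 10⁸ nM = 0.105 M.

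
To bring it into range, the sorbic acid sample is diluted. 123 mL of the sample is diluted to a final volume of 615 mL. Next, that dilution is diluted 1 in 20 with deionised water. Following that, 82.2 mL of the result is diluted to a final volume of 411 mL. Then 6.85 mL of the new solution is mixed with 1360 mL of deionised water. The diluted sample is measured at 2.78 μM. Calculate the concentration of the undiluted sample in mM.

277 mM

Overall dilution factor = 5 × 20 × 5 × 199.5 = 9.98 × 10⁴.
Original = 2.78 μM × 9.98 × 10⁴ = 2.77 × 10⁵ μM = 277 mM.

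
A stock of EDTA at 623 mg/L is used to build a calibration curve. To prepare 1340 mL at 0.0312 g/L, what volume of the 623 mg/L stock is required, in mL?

0.0312 g/L = 31.2 mg/L.
V₁ = C₂V₂/C₁ = 31.2 × 1340 / 623 = 67.1 mL.

67.1 mL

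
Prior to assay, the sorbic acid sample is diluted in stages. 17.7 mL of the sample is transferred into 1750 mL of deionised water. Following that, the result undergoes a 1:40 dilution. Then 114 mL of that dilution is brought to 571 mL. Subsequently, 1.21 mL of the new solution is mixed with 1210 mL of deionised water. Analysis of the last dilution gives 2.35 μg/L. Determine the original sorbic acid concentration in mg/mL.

47.1 mg/mL

Overall dilution factor = 99.87 × 40 × 5.009 × 1001 = 2.00 × 10⁷.
Original = 2.35 μg/L × 2.00 × 10⁷ = 4.71 × 10⁷ μg/L = 47.1 mg/mL.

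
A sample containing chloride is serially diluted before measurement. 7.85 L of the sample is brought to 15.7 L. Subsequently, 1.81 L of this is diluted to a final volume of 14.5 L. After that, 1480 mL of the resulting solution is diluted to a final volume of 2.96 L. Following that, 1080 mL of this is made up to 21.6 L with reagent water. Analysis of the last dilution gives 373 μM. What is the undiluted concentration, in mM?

Overall dilution factor = 2 × 8.011 × 2 × 20 = 641.
Original = 373 μM × 641 = 2.39 × 10⁵ μM = 239 mM.

239 mM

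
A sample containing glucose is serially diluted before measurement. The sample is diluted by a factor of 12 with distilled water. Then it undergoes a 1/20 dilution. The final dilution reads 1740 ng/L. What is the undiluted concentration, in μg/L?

Overall dilution factor = 12 × 20 = 240.
Original = 1740 ng/L × 240 = 4.18 × 10⁵ ng/L = 418 μg/L.

418 μg/L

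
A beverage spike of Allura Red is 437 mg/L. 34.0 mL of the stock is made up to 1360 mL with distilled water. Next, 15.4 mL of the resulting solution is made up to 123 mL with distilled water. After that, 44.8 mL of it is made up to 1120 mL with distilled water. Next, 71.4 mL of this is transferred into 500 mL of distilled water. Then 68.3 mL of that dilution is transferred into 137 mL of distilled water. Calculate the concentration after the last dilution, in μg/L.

Overall dilution factor = 40 × 7.987 × 25 × 8.003 × 3.006 = 1.92 × 10⁵.
437 mg/L / 1.92 × 10⁵ = 2.27 × 10⁻³ mg/L = 2.27 μg/L.

2.27 μg/L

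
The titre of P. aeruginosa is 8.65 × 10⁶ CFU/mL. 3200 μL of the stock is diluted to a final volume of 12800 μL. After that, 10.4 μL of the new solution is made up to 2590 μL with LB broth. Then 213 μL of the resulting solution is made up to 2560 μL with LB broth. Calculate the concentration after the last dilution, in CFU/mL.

Overall dilution factor = 4 × 249.0 × 12.02 = 1.20 × 10⁴.
8.65 × 10⁶ CFU/mL / 1.20 × 10⁴ = 722 CFU/mL.

722 CFU/mL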